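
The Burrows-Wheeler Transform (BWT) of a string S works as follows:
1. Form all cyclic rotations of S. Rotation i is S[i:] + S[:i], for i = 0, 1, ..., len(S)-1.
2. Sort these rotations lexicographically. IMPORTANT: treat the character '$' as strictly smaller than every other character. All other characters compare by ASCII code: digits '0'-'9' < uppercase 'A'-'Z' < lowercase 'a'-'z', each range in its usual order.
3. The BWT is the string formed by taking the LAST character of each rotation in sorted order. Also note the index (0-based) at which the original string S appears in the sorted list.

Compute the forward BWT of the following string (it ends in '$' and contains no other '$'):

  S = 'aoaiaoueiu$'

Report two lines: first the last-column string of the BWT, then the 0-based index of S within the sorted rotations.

All 11 rotations (rotation i = S[i:]+S[:i]):
  rot[0] = aoaiaoueiu$
  rot[1] = oaiaoueiu$a
  rot[2] = aiaoueiu$ao
  rot[3] = iaoueiu$aoa
  rot[4] = aoueiu$aoai
  rot[5] = oueiu$aoaia
  rot[6] = ueiu$aoaiao
  rot[7] = eiu$aoaiaou
  rot[8] = iu$aoaiaoue
  rot[9] = u$aoaiaouei
  rot[10] = $aoaiaoueiu
Sorted (with $ < everything):
  sorted[0] = $aoaiaoueiu  (last char: 'u')
  sorted[1] = aiaoueiu$ao  (last char: 'o')
  sorted[2] = aoaiaoueiu$  (last char: '$')
  sorted[3] = aoueiu$aoai  (last char: 'i')
  sorted[4] = eiu$aoaiaou  (last char: 'u')
  sorted[5] = iaoueiu$aoa  (last char: 'a')
  sorted[6] = iu$aoaiaoue  (last char: 'e')
  sorted[7] = oaiaoueiu$a  (last char: 'a')
  sorted[8] = oueiu$aoaia  (last char: 'a')
  sorted[9] = u$aoaiaouei  (last char: 'i')
  sorted[10] = ueiu$aoaiao  (last char: 'o')
Last column: uo$iuaeaaio
Original string S is at sorted index 2

Answer: uo$iuaeaaio
2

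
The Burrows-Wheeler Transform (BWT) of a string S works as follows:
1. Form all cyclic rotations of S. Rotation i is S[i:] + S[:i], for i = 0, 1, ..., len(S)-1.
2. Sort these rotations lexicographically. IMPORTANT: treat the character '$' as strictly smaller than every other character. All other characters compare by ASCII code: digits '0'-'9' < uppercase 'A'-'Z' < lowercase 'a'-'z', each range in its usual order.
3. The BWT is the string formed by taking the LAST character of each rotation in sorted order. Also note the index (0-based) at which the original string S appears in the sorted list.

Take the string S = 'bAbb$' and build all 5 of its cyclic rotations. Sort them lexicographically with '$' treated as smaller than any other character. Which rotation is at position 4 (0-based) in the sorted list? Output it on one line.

Answer: bb$bA

Derivation:
All 5 rotations (rotation i = S[i:]+S[:i]):
  rot[0] = bAbb$
  rot[1] = Abb$b
  rot[2] = bb$bA
  rot[3] = b$bAb
  rot[4] = $bAbb
Sorted (with $ < everything):
  sorted[0] = $bAbb
  sorted[1] = Abb$b
  sorted[2] = b$bAb
  sorted[3] = bAbb$
  sorted[4] = bb$bA
sorted[4] = bb$bA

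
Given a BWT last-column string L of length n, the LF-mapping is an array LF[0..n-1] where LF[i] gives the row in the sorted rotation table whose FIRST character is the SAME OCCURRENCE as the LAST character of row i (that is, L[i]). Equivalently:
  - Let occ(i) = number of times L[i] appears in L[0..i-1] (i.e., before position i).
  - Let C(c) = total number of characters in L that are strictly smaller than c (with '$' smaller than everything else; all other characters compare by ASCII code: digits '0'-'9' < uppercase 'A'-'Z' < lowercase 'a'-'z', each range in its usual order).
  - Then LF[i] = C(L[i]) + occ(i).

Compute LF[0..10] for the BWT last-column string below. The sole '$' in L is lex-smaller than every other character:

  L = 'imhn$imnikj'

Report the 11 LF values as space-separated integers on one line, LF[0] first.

Char counts: '$':1, 'h':1, 'i':3, 'j':1, 'k':1, 'm':2, 'n':2
C (first-col start): C('$')=0, C('h')=1, C('i')=2, C('j')=5, C('k')=6, C('m')=7, C('n')=9
L[0]='i': occ=0, LF[0]=C('i')+0=2+0=2
L[1]='m': occ=0, LF[1]=C('m')+0=7+0=7
L[2]='h': occ=0, LF[2]=C('h')+0=1+0=1
L[3]='n': occ=0, LF[3]=C('n')+0=9+0=9
L[4]='$': occ=0, LF[4]=C('$')+0=0+0=0
L[5]='i': occ=1, LF[5]=C('i')+1=2+1=3
L[6]='m': occ=1, LF[6]=C('m')+1=7+1=8
L[7]='n': occ=1, LF[7]=C('n')+1=9+1=10
L[8]='i': occ=2, LF[8]=C('i')+2=2+2=4
L[9]='k': occ=0, LF[9]=C('k')+0=6+0=6
L[10]='j': occ=0, LF[10]=C('j')+0=5+0=5

Answer: 2 7 1 9 0 3 8 10 4 6 5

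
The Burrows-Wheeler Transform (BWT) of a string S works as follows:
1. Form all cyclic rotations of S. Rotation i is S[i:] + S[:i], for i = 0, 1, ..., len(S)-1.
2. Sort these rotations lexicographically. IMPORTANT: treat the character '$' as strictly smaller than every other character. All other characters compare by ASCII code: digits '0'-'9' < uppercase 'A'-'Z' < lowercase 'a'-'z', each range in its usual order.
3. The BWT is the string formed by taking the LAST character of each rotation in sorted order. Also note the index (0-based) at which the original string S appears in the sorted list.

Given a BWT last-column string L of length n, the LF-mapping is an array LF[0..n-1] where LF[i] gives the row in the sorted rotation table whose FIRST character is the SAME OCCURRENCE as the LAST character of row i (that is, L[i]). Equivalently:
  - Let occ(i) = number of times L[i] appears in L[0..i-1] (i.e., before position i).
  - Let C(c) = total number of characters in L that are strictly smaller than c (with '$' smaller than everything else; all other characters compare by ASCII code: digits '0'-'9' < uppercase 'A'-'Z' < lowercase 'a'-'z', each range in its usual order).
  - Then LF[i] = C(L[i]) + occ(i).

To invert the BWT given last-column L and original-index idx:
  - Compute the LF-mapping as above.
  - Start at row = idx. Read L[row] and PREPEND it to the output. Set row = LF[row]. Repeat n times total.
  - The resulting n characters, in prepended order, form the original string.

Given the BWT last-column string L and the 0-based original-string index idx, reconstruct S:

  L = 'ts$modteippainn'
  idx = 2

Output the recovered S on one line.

LF mapping: 13 12 0 6 9 2 14 3 4 10 11 1 5 7 8
Walk LF starting at row 2, prepending L[row]:
  step 1: row=2, L[2]='$', prepend. Next row=LF[2]=0
  step 2: row=0, L[0]='t', prepend. Next row=LF[0]=13
  step 3: row=13, L[13]='n', prepend. Next row=LF[13]=7
  step 4: row=7, L[7]='e', prepend. Next row=LF[7]=3
  step 5: row=3, L[3]='m', prepend. Next row=LF[3]=6
  step 6: row=6, L[6]='t', prepend. Next row=LF[6]=14
  step 7: row=14, L[14]='n', prepend. Next row=LF[14]=8
  step 8: row=8, L[8]='i', prepend. Next row=LF[8]=4
  step 9: row=4, L[4]='o', prepend. Next row=LF[4]=9
  step 10: row=9, L[9]='p', prepend. Next row=LF[9]=10
  step 11: row=10, L[10]='p', prepend. Next row=LF[10]=11
  step 12: row=11, L[11]='a', prepend. Next row=LF[11]=1
  step 13: row=1, L[1]='s', prepend. Next row=LF[1]=12
  step 14: row=12, L[12]='i', prepend. Next row=LF[12]=5
  step 15: row=5, L[5]='d', prepend. Next row=LF[5]=2
Reversed output: disappointment$

Answer: disappointment$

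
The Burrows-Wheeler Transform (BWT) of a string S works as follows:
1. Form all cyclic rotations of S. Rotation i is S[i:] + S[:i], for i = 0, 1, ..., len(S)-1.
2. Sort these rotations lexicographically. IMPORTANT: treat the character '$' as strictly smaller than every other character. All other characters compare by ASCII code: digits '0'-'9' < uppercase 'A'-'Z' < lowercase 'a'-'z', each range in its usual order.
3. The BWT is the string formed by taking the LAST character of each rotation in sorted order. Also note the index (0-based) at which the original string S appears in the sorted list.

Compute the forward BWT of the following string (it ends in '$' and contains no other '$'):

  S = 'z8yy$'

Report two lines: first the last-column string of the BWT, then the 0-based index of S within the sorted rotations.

Answer: yzy8$
4

Derivation:
All 5 rotations (rotation i = S[i:]+S[:i]):
  rot[0] = z8yy$
  rot[1] = 8yy$z
  rot[2] = yy$z8
  rot[3] = y$z8y
  rot[4] = $z8yy
Sorted (with $ < everything):
  sorted[0] = $z8yy  (last char: 'y')
  sorted[1] = 8yy$z  (last char: 'z')
  sorted[2] = y$z8y  (last char: 'y')
  sorted[3] = yy$z8  (last char: '8')
  sorted[4] = z8yy$  (last char: '$')
Last column: yzy8$
Original string S is at sorted index 4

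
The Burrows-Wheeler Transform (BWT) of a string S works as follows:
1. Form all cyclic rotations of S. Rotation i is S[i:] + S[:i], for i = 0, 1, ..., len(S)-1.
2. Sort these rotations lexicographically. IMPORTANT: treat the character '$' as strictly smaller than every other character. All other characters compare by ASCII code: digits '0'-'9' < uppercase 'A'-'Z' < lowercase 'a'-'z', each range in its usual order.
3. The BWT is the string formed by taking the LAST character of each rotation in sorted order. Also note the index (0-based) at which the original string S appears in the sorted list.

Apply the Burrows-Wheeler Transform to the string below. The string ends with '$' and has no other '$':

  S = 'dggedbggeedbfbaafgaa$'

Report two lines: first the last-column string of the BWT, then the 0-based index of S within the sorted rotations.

All 21 rotations (rotation i = S[i:]+S[:i]):
  rot[0] = dggedbggeedbfbaafgaa$
  rot[1] = ggedbggeedbfbaafgaa$d
  rot[2] = gedbggeedbfbaafgaa$dg
  rot[3] = edbggeedbfbaafgaa$dgg
  rot[4] = dbggeedbfbaafgaa$dgge
  rot[5] = bggeedbfbaafgaa$dgged
  rot[6] = ggeedbfbaafgaa$dggedb
  rot[7] = geedbfbaafgaa$dggedbg
  rot[8] = eedbfbaafgaa$dggedbgg
  rot[9] = edbfbaafgaa$dggedbgge
  rot[10] = dbfbaafgaa$dggedbggee
  rot[11] = bfbaafgaa$dggedbggeed
  rot[12] = fbaafgaa$dggedbggeedb
  rot[13] = baafgaa$dggedbggeedbf
  rot[14] = aafgaa$dggedbggeedbfb
  rot[15] = afgaa$dggedbggeedbfba
  rot[16] = fgaa$dggedbggeedbfbaa
  rot[17] = gaa$dggedbggeedbfbaaf
  rot[18] = aa$dggedbggeedbfbaafg
  rot[19] = a$dggedbggeedbfbaafga
  rot[20] = $dggedbggeedbfbaafgaa
Sorted (with $ < everything):
  sorted[0] = $dggedbggeedbfbaafgaa  (last char: 'a')
  sorted[1] = a$dggedbggeedbfbaafga  (last char: 'a')
  sorted[2] = aa$dggedbggeedbfbaafg  (last char: 'g')
  sorted[3] = aafgaa$dggedbggeedbfb  (last char: 'b')
  sorted[4] = afgaa$dggedbggeedbfba  (last char: 'a')
  sorted[5] = baafgaa$dggedbggeedbf  (last char: 'f')
  sorted[6] = bfbaafgaa$dggedbggeed  (last char: 'd')
  sorted[7] = bggeedbfbaafgaa$dgged  (last char: 'd')
  sorted[8] = dbfbaafgaa$dggedbggee  (last char: 'e')
  sorted[9] = dbggeedbfbaafgaa$dgge  (last char: 'e')
  sorted[10] = dggedbggeedbfbaafgaa$  (last char: '$')
  sorted[11] = edbfbaafgaa$dggedbgge  (last char: 'e')
  sorted[12] = edbggeedbfbaafgaa$dgg  (last char: 'g')
  sorted[13] = eedbfbaafgaa$dggedbgg  (last char: 'g')
  sorted[14] = fbaafgaa$dggedbggeedb  (last char: 'b')
  sorted[15] = fgaa$dggedbggeedbfbaa  (last char: 'a')
  sorted[16] = gaa$dggedbggeedbfbaaf  (last char: 'f')
  sorted[17] = gedbggeedbfbaafgaa$dg  (last char: 'g')
  sorted[18] = geedbfbaafgaa$dggedbg  (last char: 'g')
  sorted[19] = ggedbggeedbfbaafgaa$d  (last char: 'd')
  sorted[20] = ggeedbfbaafgaa$dggedb  (last char: 'b')
Last column: aagbafddee$eggbafggdb
Original string S is at sorted index 10

Answer: aagbafddee$eggbafggdb
10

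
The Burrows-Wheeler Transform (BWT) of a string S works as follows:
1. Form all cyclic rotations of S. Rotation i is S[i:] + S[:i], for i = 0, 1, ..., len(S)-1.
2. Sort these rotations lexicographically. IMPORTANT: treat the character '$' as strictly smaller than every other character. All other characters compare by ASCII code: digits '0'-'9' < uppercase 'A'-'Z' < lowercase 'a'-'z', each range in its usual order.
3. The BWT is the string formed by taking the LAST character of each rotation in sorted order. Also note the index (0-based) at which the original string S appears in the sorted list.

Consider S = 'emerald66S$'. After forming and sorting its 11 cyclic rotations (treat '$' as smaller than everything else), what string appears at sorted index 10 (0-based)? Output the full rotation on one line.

All 11 rotations (rotation i = S[i:]+S[:i]):
  rot[0] = emerald66S$
  rot[1] = merald66S$e
  rot[2] = erald66S$em
  rot[3] = rald66S$eme
  rot[4] = ald66S$emer
  rot[5] = ld66S$emera
  rot[6] = d66S$emeral
  rot[7] = 66S$emerald
  rot[8] = 6S$emerald6
  rot[9] = S$emerald66
  rot[10] = $emerald66S
Sorted (with $ < everything):
  sorted[0] = $emerald66S
  sorted[1] = 66S$emerald
  sorted[2] = 6S$emerald6
  sorted[3] = S$emerald66
  sorted[4] = ald66S$emer
  sorted[5] = d66S$emeral
  sorted[6] = emerald66S$
  sorted[7] = erald66S$em
  sorted[8] = ld66S$emera
  sorted[9] = merald66S$e
  sorted[10] = rald66S$eme
sorted[10] = rald66S$eme

Answer: rald66S$eme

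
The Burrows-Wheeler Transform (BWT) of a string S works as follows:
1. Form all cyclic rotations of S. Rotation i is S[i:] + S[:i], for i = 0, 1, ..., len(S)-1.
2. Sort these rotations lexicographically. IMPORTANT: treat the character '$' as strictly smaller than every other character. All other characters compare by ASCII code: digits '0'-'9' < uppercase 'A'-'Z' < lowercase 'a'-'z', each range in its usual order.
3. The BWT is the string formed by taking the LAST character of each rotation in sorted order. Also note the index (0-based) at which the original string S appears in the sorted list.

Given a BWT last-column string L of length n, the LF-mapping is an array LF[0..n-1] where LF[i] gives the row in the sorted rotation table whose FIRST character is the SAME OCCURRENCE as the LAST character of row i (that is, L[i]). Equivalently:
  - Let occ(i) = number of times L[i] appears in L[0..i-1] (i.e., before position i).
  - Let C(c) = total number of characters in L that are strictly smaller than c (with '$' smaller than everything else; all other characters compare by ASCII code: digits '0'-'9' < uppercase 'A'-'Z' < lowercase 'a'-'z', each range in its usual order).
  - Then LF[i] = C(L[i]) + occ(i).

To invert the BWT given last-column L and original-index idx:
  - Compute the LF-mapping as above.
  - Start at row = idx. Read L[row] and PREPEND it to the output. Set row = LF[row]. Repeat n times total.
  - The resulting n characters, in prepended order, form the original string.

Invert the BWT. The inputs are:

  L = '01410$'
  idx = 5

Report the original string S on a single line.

Answer: 40110$

Derivation:
LF mapping: 1 3 5 4 2 0
Walk LF starting at row 5, prepending L[row]:
  step 1: row=5, L[5]='$', prepend. Next row=LF[5]=0
  step 2: row=0, L[0]='0', prepend. Next row=LF[0]=1
  step 3: row=1, L[1]='1', prepend. Next row=LF[1]=3
  step 4: row=3, L[3]='1', prepend. Next row=LF[3]=4
  step 5: row=4, L[4]='0', prepend. Next row=LF[4]=2
  step 6: row=2, L[2]='4', prepend. Next row=LF[2]=5
Reversed output: 40110$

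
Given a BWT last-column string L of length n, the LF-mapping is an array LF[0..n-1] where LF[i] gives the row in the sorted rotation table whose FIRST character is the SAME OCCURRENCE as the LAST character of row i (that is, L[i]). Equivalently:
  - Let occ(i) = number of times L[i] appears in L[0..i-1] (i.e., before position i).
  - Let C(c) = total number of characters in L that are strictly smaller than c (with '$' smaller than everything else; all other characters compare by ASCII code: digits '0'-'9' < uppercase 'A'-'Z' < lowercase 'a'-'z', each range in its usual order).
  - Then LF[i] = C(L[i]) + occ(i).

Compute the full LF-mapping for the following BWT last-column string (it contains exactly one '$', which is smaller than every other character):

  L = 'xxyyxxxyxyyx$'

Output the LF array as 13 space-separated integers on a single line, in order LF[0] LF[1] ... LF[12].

Answer: 1 2 8 9 3 4 5 10 6 11 12 7 0

Derivation:
Char counts: '$':1, 'x':7, 'y':5
C (first-col start): C('$')=0, C('x')=1, C('y')=8
L[0]='x': occ=0, LF[0]=C('x')+0=1+0=1
L[1]='x': occ=1, LF[1]=C('x')+1=1+1=2
L[2]='y': occ=0, LF[2]=C('y')+0=8+0=8
L[3]='y': occ=1, LF[3]=C('y')+1=8+1=9
L[4]='x': occ=2, LF[4]=C('x')+2=1+2=3
L[5]='x': occ=3, LF[5]=C('x')+3=1+3=4
L[6]='x': occ=4, LF[6]=C('x')+4=1+4=5
L[7]='y': occ=2, LF[7]=C('y')+2=8+2=10
L[8]='x': occ=5, LF[8]=C('x')+5=1+5=6
L[9]='y': occ=3, LF[9]=C('y')+3=8+3=11
L[10]='y': occ=4, LF[10]=C('y')+4=8+4=12
L[11]='x': occ=6, LF[11]=C('x')+6=1+6=7
L[12]='$': occ=0, LF[12]=C('$')+0=0+0=0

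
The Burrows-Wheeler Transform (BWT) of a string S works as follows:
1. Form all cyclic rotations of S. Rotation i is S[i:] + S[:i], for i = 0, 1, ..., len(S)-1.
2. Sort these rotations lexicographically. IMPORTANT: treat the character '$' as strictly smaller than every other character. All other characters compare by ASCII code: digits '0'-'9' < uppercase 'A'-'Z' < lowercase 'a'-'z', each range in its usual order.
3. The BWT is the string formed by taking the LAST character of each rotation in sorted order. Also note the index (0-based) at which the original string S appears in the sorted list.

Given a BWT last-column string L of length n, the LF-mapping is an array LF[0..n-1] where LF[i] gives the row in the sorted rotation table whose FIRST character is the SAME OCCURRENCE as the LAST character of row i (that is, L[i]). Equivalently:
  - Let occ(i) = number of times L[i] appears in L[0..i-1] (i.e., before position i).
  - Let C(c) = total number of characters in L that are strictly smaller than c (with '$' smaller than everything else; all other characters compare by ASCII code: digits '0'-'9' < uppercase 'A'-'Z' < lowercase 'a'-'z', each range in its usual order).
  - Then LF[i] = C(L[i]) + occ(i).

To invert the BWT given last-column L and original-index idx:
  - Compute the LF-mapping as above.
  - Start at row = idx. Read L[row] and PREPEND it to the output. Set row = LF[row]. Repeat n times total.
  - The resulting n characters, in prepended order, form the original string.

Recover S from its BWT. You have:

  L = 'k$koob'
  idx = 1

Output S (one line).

Answer: bookk$

Derivation:
LF mapping: 2 0 3 4 5 1
Walk LF starting at row 1, prepending L[row]:
  step 1: row=1, L[1]='$', prepend. Next row=LF[1]=0
  step 2: row=0, L[0]='k', prepend. Next row=LF[0]=2
  step 3: row=2, L[2]='k', prepend. Next row=LF[2]=3
  step 4: row=3, L[3]='o', prepend. Next row=LF[3]=4
  step 5: row=4, L[4]='o', prepend. Next row=LF[4]=5
  step 6: row=5, L[5]='b', prepend. Next row=LF[5]=1
Reversed output: bookk$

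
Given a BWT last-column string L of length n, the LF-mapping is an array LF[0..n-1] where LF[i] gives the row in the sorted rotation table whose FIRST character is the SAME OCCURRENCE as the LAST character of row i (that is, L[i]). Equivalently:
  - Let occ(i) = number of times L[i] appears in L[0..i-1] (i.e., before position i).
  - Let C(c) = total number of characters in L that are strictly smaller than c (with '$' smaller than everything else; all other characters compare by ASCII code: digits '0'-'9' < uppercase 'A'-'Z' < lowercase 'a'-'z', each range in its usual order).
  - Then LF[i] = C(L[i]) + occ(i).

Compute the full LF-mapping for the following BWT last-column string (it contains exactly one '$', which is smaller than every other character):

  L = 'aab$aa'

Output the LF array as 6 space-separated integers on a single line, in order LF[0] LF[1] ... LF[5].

Answer: 1 2 5 0 3 4

Derivation:
Char counts: '$':1, 'a':4, 'b':1
C (first-col start): C('$')=0, C('a')=1, C('b')=5
L[0]='a': occ=0, LF[0]=C('a')+0=1+0=1
L[1]='a': occ=1, LF[1]=C('a')+1=1+1=2
L[2]='b': occ=0, LF[2]=C('b')+0=5+0=5
L[3]='$': occ=0, LF[3]=C('$')+0=0+0=0
L[4]='a': occ=2, LF[4]=C('a')+2=1+2=3
L[5]='a': occ=3, LF[5]=C('a')+3=1+3=4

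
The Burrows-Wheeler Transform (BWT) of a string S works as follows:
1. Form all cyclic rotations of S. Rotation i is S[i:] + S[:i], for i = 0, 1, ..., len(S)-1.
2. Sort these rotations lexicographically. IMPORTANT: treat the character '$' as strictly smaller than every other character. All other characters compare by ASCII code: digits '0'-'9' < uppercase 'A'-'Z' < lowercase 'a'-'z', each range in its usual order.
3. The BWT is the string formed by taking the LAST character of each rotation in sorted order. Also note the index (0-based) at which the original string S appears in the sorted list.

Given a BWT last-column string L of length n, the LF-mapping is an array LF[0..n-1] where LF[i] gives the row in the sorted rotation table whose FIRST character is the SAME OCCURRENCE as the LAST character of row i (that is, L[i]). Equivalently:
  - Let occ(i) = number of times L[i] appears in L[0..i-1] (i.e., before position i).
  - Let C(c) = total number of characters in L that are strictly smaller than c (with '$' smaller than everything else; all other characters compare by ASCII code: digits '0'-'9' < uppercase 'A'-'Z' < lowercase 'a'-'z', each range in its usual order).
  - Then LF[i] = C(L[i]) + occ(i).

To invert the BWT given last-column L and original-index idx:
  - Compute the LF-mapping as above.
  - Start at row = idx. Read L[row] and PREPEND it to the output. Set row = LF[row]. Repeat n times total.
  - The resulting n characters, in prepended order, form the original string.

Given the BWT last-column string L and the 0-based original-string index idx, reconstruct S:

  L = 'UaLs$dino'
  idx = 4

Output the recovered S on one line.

Answer: dinosaLU$

Derivation:
LF mapping: 2 3 1 8 0 4 5 6 7
Walk LF starting at row 4, prepending L[row]:
  step 1: row=4, L[4]='$', prepend. Next row=LF[4]=0
  step 2: row=0, L[0]='U', prepend. Next row=LF[0]=2
  step 3: row=2, L[2]='L', prepend. Next row=LF[2]=1
  step 4: row=1, L[1]='a', prepend. Next row=LF[1]=3
  step 5: row=3, L[3]='s', prepend. Next row=LF[3]=8
  step 6: row=8, L[8]='o', prepend. Next row=LF[8]=7
  step 7: row=7, L[7]='n', prepend. Next row=LF[7]=6
  step 8: row=6, L[6]='i', prepend. Next row=LF[6]=5
  step 9: row=5, L[5]='d', prepend. Next row=LF[5]=4
Reversed output: dinosaLU$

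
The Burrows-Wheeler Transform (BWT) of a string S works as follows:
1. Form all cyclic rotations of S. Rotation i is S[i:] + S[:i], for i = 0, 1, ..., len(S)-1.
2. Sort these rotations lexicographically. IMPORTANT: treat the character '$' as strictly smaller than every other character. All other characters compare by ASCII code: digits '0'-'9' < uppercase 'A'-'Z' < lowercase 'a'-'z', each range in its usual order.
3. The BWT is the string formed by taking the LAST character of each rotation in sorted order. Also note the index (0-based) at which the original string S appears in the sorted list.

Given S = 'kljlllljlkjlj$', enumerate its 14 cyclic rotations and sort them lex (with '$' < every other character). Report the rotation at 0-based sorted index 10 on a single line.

Answer: lkjlj$kljllllj

Derivation:
All 14 rotations (rotation i = S[i:]+S[:i]):
  rot[0] = kljlllljlkjlj$
  rot[1] = ljlllljlkjlj$k
  rot[2] = jlllljlkjlj$kl
  rot[3] = lllljlkjlj$klj
  rot[4] = llljlkjlj$kljl
  rot[5] = lljlkjlj$kljll
  rot[6] = ljlkjlj$kljlll
  rot[7] = jlkjlj$kljllll
  rot[8] = lkjlj$kljllllj
  rot[9] = kjlj$kljlllljl
  rot[10] = jlj$kljlllljlk
  rot[11] = lj$kljlllljlkj
  rot[12] = j$kljlllljlkjl
  rot[13] = $kljlllljlkjlj
Sorted (with $ < everything):
  sorted[0] = $kljlllljlkjlj
  sorted[1] = j$kljlllljlkjl
  sorted[2] = jlj$kljlllljlk
  sorted[3] = jlkjlj$kljllll
  sorted[4] = jlllljlkjlj$kl
  sorted[5] = kjlj$kljlllljl
  sorted[6] = kljlllljlkjlj$
  sorted[7] = lj$kljlllljlkj
  sorted[8] = ljlkjlj$kljlll
  sorted[9] = ljlllljlkjlj$k
  sorted[10] = lkjlj$kljllllj
  sorted[11] = lljlkjlj$kljll
  sorted[12] = llljlkjlj$kljl
  sorted[13] = lllljlkjlj$klj
sorted[10] = lkjlj$kljllllj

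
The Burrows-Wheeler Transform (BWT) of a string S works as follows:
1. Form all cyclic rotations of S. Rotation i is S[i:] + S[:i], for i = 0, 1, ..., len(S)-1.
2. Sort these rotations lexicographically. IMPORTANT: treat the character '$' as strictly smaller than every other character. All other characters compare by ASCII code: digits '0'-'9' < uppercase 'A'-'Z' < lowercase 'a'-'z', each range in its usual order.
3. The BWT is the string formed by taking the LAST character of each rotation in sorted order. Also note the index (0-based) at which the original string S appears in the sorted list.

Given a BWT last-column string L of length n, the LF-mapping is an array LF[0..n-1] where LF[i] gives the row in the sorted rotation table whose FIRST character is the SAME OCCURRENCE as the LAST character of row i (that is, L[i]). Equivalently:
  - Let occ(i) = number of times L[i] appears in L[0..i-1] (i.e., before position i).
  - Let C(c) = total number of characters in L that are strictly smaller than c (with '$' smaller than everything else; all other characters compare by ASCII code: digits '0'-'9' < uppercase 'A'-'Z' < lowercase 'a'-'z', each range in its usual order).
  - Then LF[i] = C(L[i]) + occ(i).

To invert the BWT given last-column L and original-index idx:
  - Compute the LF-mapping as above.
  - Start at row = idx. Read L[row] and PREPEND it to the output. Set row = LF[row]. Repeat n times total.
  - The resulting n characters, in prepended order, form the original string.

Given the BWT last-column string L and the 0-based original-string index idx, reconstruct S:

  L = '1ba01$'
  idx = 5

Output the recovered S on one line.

Answer: b01a1$

Derivation:
LF mapping: 2 5 4 1 3 0
Walk LF starting at row 5, prepending L[row]:
  step 1: row=5, L[5]='$', prepend. Next row=LF[5]=0
  step 2: row=0, L[0]='1', prepend. Next row=LF[0]=2
  step 3: row=2, L[2]='a', prepend. Next row=LF[2]=4
  step 4: row=4, L[4]='1', prepend. Next row=LF[4]=3
  step 5: row=3, L[3]='0', prepend. Next row=LF[3]=1
  step 6: row=1, L[1]='b', prepend. Next row=LF[1]=5
Reversed output: b01a1$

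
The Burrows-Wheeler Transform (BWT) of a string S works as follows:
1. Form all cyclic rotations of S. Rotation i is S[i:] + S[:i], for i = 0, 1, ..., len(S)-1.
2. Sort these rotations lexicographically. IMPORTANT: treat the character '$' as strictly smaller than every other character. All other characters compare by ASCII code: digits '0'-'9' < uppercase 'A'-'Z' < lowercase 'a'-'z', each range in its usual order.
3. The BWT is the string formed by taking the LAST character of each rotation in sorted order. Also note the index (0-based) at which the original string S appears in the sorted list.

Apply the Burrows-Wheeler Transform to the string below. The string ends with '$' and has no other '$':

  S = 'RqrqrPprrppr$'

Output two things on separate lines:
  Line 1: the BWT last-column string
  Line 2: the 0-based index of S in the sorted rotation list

Answer: rr$rpPrRpqrqp
2

Derivation:
All 13 rotations (rotation i = S[i:]+S[:i]):
  rot[0] = RqrqrPprrppr$
  rot[1] = qrqrPprrppr$R
  rot[2] = rqrPprrppr$Rq
  rot[3] = qrPprrppr$Rqr
  rot[4] = rPprrppr$Rqrq
  rot[5] = Pprrppr$Rqrqr
  rot[6] = prrppr$RqrqrP
  rot[7] = rrppr$RqrqrPp
  rot[8] = rppr$RqrqrPpr
  rot[9] = ppr$RqrqrPprr
  rot[10] = pr$RqrqrPprrp
  rot[11] = r$RqrqrPprrpp
  rot[12] = $RqrqrPprrppr
Sorted (with $ < everything):
  sorted[0] = $RqrqrPprrppr  (last char: 'r')
  sorted[1] = Pprrppr$Rqrqr  (last char: 'r')
  sorted[2] = RqrqrPprrppr$  (last char: '$')
  sorted[3] = ppr$RqrqrPprr  (last char: 'r')
  sorted[4] = pr$RqrqrPprrp  (last char: 'p')
  sorted[5] = prrppr$RqrqrP  (last char: 'P')
  sorted[6] = qrPprrppr$Rqr  (last char: 'r')
  sorted[7] = qrqrPprrppr$R  (last char: 'R')
  sorted[8] = r$RqrqrPprrpp  (last char: 'p')
  sorted[9] = rPprrppr$Rqrq  (last char: 'q')
  sorted[10] = rppr$RqrqrPpr  (last char: 'r')
  sorted[11] = rqrPprrppr$Rq  (last char: 'q')
  sorted[12] = rrppr$RqrqrPp  (last char: 'p')
Last column: rr$rpPrRpqrqp
Original string S is at sorted index 2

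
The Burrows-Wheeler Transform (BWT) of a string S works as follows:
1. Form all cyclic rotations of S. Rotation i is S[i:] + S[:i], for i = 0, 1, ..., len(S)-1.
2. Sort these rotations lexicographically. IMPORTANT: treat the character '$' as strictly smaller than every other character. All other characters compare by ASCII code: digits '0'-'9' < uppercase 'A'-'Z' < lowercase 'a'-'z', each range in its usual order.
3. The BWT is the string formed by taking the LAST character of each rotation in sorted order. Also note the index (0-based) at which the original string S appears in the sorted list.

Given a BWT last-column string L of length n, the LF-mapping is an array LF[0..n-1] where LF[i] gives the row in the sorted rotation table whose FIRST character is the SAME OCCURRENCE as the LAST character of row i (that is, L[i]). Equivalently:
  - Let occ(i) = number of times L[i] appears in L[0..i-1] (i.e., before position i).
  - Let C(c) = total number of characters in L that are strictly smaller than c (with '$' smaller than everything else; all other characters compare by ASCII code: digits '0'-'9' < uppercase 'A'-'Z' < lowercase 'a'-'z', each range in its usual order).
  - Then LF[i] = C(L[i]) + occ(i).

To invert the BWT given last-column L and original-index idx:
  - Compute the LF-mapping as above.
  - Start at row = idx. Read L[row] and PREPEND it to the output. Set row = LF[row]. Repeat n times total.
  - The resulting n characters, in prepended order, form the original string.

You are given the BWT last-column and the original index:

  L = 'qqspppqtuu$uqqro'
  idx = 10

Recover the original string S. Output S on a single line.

Answer: ruquqtqqouspppq$

Derivation:
LF mapping: 5 6 11 2 3 4 7 12 13 14 0 15 8 9 10 1
Walk LF starting at row 10, prepending L[row]:
  step 1: row=10, L[10]='$', prepend. Next row=LF[10]=0
  step 2: row=0, L[0]='q', prepend. Next row=LF[0]=5
  step 3: row=5, L[5]='p', prepend. Next row=LF[5]=4
  step 4: row=4, L[4]='p', prepend. Next row=LF[4]=3
  step 5: row=3, L[3]='p', prepend. Next row=LF[3]=2
  step 6: row=2, L[2]='s', prepend. Next row=LF[2]=11
  step 7: row=11, L[11]='u', prepend. Next row=LF[11]=15
  step 8: row=15, L[15]='o', prepend. Next row=LF[15]=1
  step 9: row=1, L[1]='q', prepend. Next row=LF[1]=6
  step 10: row=6, L[6]='q', prepend. Next row=LF[6]=7
  step 11: row=7, L[7]='t', prepend. Next row=LF[7]=12
  step 12: row=12, L[12]='q', prepend. Next row=LF[12]=8
  step 13: row=8, L[8]='u', prepend. Next row=LF[8]=13
  step 14: row=13, L[13]='q', prepend. Next row=LF[13]=9
  step 15: row=9, L[9]='u', prepend. Next row=LF[9]=14
  step 16: row=14, L[14]='r', prepend. Next row=LF[14]=10
Reversed output: ruquqtqqouspppq$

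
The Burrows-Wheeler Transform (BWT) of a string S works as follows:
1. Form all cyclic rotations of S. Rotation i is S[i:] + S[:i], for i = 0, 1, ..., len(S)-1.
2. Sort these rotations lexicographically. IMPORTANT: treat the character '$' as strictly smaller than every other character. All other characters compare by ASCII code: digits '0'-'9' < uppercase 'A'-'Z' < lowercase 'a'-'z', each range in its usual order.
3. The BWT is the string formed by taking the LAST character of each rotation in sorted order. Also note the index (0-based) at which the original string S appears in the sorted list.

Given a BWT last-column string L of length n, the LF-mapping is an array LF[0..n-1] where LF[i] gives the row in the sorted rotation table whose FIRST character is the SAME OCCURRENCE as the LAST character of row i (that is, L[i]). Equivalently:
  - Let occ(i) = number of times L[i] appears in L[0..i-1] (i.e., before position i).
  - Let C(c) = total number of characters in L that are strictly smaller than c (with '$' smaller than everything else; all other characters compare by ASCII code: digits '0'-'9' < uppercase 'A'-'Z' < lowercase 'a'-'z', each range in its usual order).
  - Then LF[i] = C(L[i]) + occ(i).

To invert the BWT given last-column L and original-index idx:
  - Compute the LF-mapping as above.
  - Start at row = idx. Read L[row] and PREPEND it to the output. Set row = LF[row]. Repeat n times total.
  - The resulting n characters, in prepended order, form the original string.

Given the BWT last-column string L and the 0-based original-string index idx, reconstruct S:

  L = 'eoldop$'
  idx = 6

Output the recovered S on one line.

Answer: poodle$

Derivation:
LF mapping: 2 4 3 1 5 6 0
Walk LF starting at row 6, prepending L[row]:
  step 1: row=6, L[6]='$', prepend. Next row=LF[6]=0
  step 2: row=0, L[0]='e', prepend. Next row=LF[0]=2
  step 3: row=2, L[2]='l', prepend. Next row=LF[2]=3
  step 4: row=3, L[3]='d', prepend. Next row=LF[3]=1
  step 5: row=1, L[1]='o', prepend. Next row=LF[1]=4
  step 6: row=4, L[4]='o', prepend. Next row=LF[4]=5
  step 7: row=5, L[5]='p', prepend. Next row=LF[5]=6
Reversed output: poodle$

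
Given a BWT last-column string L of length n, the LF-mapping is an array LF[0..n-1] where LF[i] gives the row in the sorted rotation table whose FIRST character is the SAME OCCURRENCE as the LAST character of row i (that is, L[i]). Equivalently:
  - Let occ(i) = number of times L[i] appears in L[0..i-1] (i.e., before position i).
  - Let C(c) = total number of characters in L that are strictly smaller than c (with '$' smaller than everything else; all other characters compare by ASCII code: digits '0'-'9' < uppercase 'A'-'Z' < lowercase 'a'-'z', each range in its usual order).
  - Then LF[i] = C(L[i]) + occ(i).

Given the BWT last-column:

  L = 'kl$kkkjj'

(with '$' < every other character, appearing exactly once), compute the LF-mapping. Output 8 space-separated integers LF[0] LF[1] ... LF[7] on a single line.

Char counts: '$':1, 'j':2, 'k':4, 'l':1
C (first-col start): C('$')=0, C('j')=1, C('k')=3, C('l')=7
L[0]='k': occ=0, LF[0]=C('k')+0=3+0=3
L[1]='l': occ=0, LF[1]=C('l')+0=7+0=7
L[2]='$': occ=0, LF[2]=C('$')+0=0+0=0
L[3]='k': occ=1, LF[3]=C('k')+1=3+1=4
L[4]='k': occ=2, LF[4]=C('k')+2=3+2=5
L[5]='k': occ=3, LF[5]=C('k')+3=3+3=6
L[6]='j': occ=0, LF[6]=C('j')+0=1+0=1
L[7]='j': occ=1, LF[7]=C('j')+1=1+1=2

Answer: 3 7 0 4 5 6 1 2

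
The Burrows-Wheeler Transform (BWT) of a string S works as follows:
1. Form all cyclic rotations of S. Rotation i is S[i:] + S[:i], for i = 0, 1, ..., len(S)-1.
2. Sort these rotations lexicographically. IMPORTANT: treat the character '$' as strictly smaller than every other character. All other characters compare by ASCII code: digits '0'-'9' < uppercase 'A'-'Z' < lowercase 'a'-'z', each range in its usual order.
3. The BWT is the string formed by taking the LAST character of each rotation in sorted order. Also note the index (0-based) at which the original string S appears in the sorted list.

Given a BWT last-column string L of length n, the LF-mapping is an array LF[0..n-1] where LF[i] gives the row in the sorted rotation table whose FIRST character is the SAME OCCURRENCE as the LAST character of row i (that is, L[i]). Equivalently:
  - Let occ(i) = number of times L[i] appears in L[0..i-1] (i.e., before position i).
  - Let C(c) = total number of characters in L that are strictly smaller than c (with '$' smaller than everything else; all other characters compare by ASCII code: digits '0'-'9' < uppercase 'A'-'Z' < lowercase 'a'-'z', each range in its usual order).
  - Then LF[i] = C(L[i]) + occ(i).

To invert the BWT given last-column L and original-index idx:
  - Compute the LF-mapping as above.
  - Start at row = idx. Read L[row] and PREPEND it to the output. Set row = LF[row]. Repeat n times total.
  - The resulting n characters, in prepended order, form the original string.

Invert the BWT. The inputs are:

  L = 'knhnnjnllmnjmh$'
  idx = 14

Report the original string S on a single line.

LF mapping: 5 10 1 11 12 3 13 6 7 8 14 4 9 2 0
Walk LF starting at row 14, prepending L[row]:
  step 1: row=14, L[14]='$', prepend. Next row=LF[14]=0
  step 2: row=0, L[0]='k', prepend. Next row=LF[0]=5
  step 3: row=5, L[5]='j', prepend. Next row=LF[5]=3
  step 4: row=3, L[3]='n', prepend. Next row=LF[3]=11
  step 5: row=11, L[11]='j', prepend. Next row=LF[11]=4
  step 6: row=4, L[4]='n', prepend. Next row=LF[4]=12
  step 7: row=12, L[12]='m', prepend. Next row=LF[12]=9
  step 8: row=9, L[9]='m', prepend. Next row=LF[9]=8
  step 9: row=8, L[8]='l', prepend. Next row=LF[8]=7
  step 10: row=7, L[7]='l', prepend. Next row=LF[7]=6
  step 11: row=6, L[6]='n', prepend. Next row=LF[6]=13
  step 12: row=13, L[13]='h', prepend. Next row=LF[13]=2
  step 13: row=2, L[2]='h', prepend. Next row=LF[2]=1
  step 14: row=1, L[1]='n', prepend. Next row=LF[1]=10
  step 15: row=10, L[10]='n', prepend. Next row=LF[10]=14
Reversed output: nnhhnllmmnjnjk$

Answer: nnhhnllmmnjnjk$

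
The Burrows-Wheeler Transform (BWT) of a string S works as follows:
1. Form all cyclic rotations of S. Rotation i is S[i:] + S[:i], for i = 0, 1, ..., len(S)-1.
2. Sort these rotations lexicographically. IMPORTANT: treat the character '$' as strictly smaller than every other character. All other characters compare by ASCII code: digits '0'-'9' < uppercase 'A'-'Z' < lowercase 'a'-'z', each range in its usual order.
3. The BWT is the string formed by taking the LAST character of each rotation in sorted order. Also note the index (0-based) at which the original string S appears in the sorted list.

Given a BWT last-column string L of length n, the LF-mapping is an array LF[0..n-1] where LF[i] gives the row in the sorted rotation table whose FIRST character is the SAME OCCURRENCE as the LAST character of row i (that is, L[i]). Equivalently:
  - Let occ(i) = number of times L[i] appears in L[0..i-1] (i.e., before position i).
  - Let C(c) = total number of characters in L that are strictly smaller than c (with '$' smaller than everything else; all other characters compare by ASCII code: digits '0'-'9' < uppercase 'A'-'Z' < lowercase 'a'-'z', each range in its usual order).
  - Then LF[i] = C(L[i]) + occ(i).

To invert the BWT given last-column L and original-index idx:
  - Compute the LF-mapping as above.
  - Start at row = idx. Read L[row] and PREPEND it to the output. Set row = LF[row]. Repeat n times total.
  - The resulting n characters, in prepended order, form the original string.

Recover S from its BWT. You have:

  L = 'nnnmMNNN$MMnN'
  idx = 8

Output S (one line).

LF mapping: 9 10 11 8 1 4 5 6 0 2 3 12 7
Walk LF starting at row 8, prepending L[row]:
  step 1: row=8, L[8]='$', prepend. Next row=LF[8]=0
  step 2: row=0, L[0]='n', prepend. Next row=LF[0]=9
  step 3: row=9, L[9]='M', prepend. Next row=LF[9]=2
  step 4: row=2, L[2]='n', prepend. Next row=LF[2]=11
  step 5: row=11, L[11]='n', prepend. Next row=LF[11]=12
  step 6: row=12, L[12]='N', prepend. Next row=LF[12]=7
  step 7: row=7, L[7]='N', prepend. Next row=LF[7]=6
  step 8: row=6, L[6]='N', prepend. Next row=LF[6]=5
  step 9: row=5, L[5]='N', prepend. Next row=LF[5]=4
  step 10: row=4, L[4]='M', prepend. Next row=LF[4]=1
  step 11: row=1, L[1]='n', prepend. Next row=LF[1]=10
  step 12: row=10, L[10]='M', prepend. Next row=LF[10]=3
  step 13: row=3, L[3]='m', prepend. Next row=LF[3]=8
Reversed output: mMnMNNNNnnMn$

Answer: mMnMNNNNnnMn$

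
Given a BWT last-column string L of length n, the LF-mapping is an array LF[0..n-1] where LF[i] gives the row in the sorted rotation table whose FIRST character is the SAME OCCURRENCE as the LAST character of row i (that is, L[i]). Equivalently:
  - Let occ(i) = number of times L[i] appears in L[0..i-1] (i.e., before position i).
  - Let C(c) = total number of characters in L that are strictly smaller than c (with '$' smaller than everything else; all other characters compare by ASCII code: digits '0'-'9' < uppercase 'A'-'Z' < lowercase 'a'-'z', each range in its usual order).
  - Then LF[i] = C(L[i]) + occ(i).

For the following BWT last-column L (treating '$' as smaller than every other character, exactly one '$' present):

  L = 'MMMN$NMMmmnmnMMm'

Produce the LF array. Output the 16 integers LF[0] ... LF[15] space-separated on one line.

Answer: 1 2 3 8 0 9 4 5 10 11 14 12 15 6 7 13

Derivation:
Char counts: '$':1, 'M':7, 'N':2, 'm':4, 'n':2
C (first-col start): C('$')=0, C('M')=1, C('N')=8, C('m')=10, C('n')=14
L[0]='M': occ=0, LF[0]=C('M')+0=1+0=1
L[1]='M': occ=1, LF[1]=C('M')+1=1+1=2
L[2]='M': occ=2, LF[2]=C('M')+2=1+2=3
L[3]='N': occ=0, LF[3]=C('N')+0=8+0=8
L[4]='$': occ=0, LF[4]=C('$')+0=0+0=0
L[5]='N': occ=1, LF[5]=C('N')+1=8+1=9
L[6]='M': occ=3, LF[6]=C('M')+3=1+3=4
L[7]='M': occ=4, LF[7]=C('M')+4=1+4=5
L[8]='m': occ=0, LF[8]=C('m')+0=10+0=10
L[9]='m': occ=1, LF[9]=C('m')+1=10+1=11
L[10]='n': occ=0, LF[10]=C('n')+0=14+0=14
L[11]='m': occ=2, LF[11]=C('m')+2=10+2=12
L[12]='n': occ=1, LF[12]=C('n')+1=14+1=15
L[13]='M': occ=5, LF[13]=C('M')+5=1+5=6
L[14]='M': occ=6, LF[14]=C('M')+6=1+6=7
L[15]='m': occ=3, LF[15]=C('m')+3=10+3=13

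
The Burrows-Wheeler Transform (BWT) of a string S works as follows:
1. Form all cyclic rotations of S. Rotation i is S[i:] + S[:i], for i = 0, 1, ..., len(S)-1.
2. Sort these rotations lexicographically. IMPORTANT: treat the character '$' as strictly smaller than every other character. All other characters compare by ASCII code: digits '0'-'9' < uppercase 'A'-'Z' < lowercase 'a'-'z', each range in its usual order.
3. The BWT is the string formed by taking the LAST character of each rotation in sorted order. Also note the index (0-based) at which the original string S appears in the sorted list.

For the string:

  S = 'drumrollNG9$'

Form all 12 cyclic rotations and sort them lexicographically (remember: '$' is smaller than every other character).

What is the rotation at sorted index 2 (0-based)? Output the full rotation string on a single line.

All 12 rotations (rotation i = S[i:]+S[:i]):
  rot[0] = drumrollNG9$
  rot[1] = rumrollNG9$d
  rot[2] = umrollNG9$dr
  rot[3] = mrollNG9$dru
  rot[4] = rollNG9$drum
  rot[5] = ollNG9$drumr
  rot[6] = llNG9$drumro
  rot[7] = lNG9$drumrol
  rot[8] = NG9$drumroll
  rot[9] = G9$drumrollN
  rot[10] = 9$drumrollNG
  rot[11] = $drumrollNG9
Sorted (with $ < everything):
  sorted[0] = $drumrollNG9
  sorted[1] = 9$drumrollNG
  sorted[2] = G9$drumrollN
  sorted[3] = NG9$drumroll
  sorted[4] = drumrollNG9$
  sorted[5] = lNG9$drumrol
  sorted[6] = llNG9$drumro
  sorted[7] = mrollNG9$dru
  sorted[8] = ollNG9$drumr
  sorted[9] = rollNG9$drum
  sorted[10] = rumrollNG9$d
  sorted[11] = umrollNG9$dr
sorted[2] = G9$drumrollN

Answer: G9$drumrollN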